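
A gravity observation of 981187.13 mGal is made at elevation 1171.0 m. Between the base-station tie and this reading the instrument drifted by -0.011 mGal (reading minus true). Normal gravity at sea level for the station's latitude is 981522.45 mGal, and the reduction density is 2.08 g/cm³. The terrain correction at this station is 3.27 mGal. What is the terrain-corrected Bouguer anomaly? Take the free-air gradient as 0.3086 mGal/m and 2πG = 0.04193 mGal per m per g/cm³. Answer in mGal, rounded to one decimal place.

Drift-corrected reading = 981187.13 − (-0.011) = 981187.141 mGal
Free-air correction = 0.3086 × 1171.0 = 361.37 mGal
Free-air anomaly = 981187.141 − 981522.45 + (361.37) = 26.061 mGal
Bouguer slab correction = 0.04193 × 2.08 × 1171.0 = 102.13 mGal
Simple Bouguer anomaly = 26.061 − (102.13) = -76.069 mGal
Complete Bouguer anomaly = -76.069 + 3.27 = -72.799 mGal

-72.8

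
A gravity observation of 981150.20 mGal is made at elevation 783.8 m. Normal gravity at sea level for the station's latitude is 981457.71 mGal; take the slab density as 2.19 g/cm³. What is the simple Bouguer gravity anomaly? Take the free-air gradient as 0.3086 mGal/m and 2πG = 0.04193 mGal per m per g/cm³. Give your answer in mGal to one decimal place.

Free-air correction = 0.3086 × 783.8 = 241.88 mGal
Free-air anomaly = 981150.20 − 981457.71 + (241.88) = -65.63 mGal
Bouguer slab correction = 0.04193 × 2.19 × 783.8 = 71.97 mGal
Simple Bouguer anomaly = -65.63 − (71.97) = -137.60 mGal

-137.6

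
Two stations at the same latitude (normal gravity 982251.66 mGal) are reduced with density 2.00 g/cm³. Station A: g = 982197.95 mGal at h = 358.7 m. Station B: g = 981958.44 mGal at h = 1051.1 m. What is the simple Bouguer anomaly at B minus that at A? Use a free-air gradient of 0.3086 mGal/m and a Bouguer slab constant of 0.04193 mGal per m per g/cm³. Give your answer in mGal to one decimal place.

Δg_SB(A) = 982197.95 − 982251.66 + 0.3086×358.7 − 0.04193×2.00×358.7 = 26.90 mGal
Δg_SB(B) = 981958.44 − 982251.66 + 0.3086×1051.1 − 0.04193×2.00×1051.1 = -57.00 mGal
Difference = -57.00 − (26.90) = -83.90 mGal

-83.9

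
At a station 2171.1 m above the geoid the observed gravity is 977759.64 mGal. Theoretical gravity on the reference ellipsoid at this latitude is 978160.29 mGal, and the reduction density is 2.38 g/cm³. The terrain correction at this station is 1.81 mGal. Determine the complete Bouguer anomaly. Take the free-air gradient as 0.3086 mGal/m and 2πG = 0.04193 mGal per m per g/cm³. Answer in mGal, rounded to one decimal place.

54.5

Free-air correction = 0.3086 × 2171.1 = 670.00 mGal
Free-air anomaly = 977759.64 − 978160.29 + (670.00) = 269.35 mGal
Bouguer slab correction = 0.04193 × 2.38 × 2171.1 = 216.66 mGal
Simple Bouguer anomaly = 269.35 − (216.66) = 52.69 mGal
Complete Bouguer anomaly = 52.69 + 1.81 = 54.50 mGal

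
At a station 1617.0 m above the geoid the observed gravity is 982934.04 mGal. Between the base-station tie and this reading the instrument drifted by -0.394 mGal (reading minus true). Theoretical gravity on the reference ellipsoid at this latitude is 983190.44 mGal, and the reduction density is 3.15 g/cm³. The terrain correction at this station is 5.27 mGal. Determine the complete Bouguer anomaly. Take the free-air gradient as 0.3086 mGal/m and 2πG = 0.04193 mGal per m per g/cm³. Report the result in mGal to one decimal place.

34.7

Drift-corrected reading = 982934.04 − (-0.394) = 982934.434 mGal
Free-air correction = 0.3086 × 1617.0 = 499.01 mGal
Free-air anomaly = 982934.434 − 983190.44 + (499.01) = 243.004 mGal
Bouguer slab correction = 0.04193 × 3.15 × 1617.0 = 213.57 mGal
Simple Bouguer anomaly = 243.004 − (213.57) = 29.434 mGal
Complete Bouguer anomaly = 29.434 + 5.27 = 34.704 mGal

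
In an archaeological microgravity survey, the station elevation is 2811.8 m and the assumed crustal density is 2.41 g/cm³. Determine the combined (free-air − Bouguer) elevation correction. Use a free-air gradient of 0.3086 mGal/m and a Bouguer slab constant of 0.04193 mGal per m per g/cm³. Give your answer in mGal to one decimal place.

Combined gradient = 0.3086 − 0.04193 × 2.41 = 0.2075487 mGal/m
Combined elevation correction = 0.2075487 × 2811.8 = 583.6 mGal

583.6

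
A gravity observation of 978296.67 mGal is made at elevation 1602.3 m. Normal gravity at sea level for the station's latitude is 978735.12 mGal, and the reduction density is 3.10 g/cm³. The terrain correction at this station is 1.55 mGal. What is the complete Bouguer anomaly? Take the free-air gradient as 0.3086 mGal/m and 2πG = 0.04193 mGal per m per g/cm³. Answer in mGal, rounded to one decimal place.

Free-air correction = 0.3086 × 1602.3 = 494.47 mGal
Free-air anomaly = 978296.67 − 978735.12 + (494.47) = 56.02 mGal
Bouguer slab correction = 0.04193 × 3.10 × 1602.3 = 208.27 mGal
Simple Bouguer anomaly = 56.02 − (208.27) = -152.25 mGal
Complete Bouguer anomaly = -152.25 + 1.55 = -150.70 mGal

-150.7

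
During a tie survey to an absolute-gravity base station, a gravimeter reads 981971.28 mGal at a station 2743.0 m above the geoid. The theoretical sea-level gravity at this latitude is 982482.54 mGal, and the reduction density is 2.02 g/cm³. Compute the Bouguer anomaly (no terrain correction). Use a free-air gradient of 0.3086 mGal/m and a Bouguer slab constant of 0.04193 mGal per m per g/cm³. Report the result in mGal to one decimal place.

Free-air correction = 0.3086 × 2743.0 = 846.49 mGal
Free-air anomaly = 981971.28 − 982482.54 + (846.49) = 335.23 mGal
Bouguer slab correction = 0.04193 × 2.02 × 2743.0 = 232.33 mGal
Simple Bouguer anomaly = 335.23 − (232.33) = 102.90 mGal

102.9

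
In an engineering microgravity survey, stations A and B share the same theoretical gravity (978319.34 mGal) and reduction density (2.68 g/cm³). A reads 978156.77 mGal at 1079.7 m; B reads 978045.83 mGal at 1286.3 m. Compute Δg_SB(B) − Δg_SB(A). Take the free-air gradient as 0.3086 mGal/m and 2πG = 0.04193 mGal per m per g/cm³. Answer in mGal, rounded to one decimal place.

Δg_SB(A) = 978156.77 − 978319.34 + 0.3086×1079.7 − 0.04193×2.68×1079.7 = 49.30 mGal
Δg_SB(B) = 978045.83 − 978319.34 + 0.3086×1286.3 − 0.04193×2.68×1286.3 = -21.10 mGal
Difference = -21.10 − (49.30) = -70.40 mGal

-70.4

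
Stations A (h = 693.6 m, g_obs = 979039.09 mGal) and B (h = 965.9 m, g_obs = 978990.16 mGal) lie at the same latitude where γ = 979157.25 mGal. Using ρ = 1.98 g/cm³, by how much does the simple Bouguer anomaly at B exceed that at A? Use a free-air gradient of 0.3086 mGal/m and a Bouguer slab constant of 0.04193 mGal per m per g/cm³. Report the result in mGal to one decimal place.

Δg_SB(A) = 979039.09 − 979157.25 + 0.3086×693.6 − 0.04193×1.98×693.6 = 38.30 mGal
Δg_SB(B) = 978990.16 − 979157.25 + 0.3086×965.9 − 0.04193×1.98×965.9 = 50.80 mGal
Difference = 50.80 − (38.30) = 12.50 mGal

12.5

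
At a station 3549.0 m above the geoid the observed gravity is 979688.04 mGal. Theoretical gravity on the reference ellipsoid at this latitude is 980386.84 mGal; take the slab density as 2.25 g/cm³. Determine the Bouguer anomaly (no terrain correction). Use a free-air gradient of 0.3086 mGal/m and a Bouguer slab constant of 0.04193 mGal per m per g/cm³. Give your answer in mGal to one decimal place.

Free-air correction = 0.3086 × 3549.0 = 1095.22 mGal
Free-air anomaly = 979688.04 − 980386.84 + (1095.22) = 396.42 mGal
Bouguer slab correction = 0.04193 × 2.25 × 3549.0 = 334.82 mGal
Simple Bouguer anomaly = 396.42 − (334.82) = 61.60 mGal

61.6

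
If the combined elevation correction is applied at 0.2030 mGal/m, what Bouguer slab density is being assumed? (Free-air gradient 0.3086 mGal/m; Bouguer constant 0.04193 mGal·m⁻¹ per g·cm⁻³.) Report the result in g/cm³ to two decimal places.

0.2030 = 0.3086 − 0.04193 × ρ
ρ = (0.3086 − 0.2030) / 0.04193 = 2.52 g/cm³

2.52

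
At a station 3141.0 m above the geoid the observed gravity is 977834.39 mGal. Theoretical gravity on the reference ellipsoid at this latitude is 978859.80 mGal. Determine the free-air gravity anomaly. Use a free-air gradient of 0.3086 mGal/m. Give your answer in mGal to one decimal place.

Free-air correction = 0.3086 × 3141.0 = 969.31 mGal
Free-air anomaly = 977834.39 − 978859.80 + (969.31) = -56.10 mGal

-56.1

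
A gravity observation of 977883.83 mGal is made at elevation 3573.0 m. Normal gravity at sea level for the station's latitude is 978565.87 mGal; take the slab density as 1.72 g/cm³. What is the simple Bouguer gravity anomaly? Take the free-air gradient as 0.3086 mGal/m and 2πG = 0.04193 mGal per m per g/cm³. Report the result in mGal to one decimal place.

Free-air correction = 0.3086 × 3573.0 = 1102.63 mGal
Free-air anomaly = 977883.83 − 978565.87 + (1102.63) = 420.59 mGal
Bouguer slab correction = 0.04193 × 1.72 × 3573.0 = 257.68 mGal
Simple Bouguer anomaly = 420.59 − (257.68) = 162.91 mGal

162.9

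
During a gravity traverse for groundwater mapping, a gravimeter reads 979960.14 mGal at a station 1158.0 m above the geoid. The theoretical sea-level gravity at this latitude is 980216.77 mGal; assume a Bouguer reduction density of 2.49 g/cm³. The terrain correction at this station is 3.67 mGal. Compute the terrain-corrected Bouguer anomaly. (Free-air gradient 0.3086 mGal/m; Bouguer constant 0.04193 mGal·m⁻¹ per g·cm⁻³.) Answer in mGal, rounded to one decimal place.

-16.5

Free-air correction = 0.3086 × 1158.0 = 357.36 mGal
Free-air anomaly = 979960.14 − 980216.77 + (357.36) = 100.73 mGal
Bouguer slab correction = 0.04193 × 2.49 × 1158.0 = 120.90 mGal
Simple Bouguer anomaly = 100.73 − (120.90) = -20.17 mGal
Complete Bouguer anomaly = -20.17 + 3.67 = -16.50 mGal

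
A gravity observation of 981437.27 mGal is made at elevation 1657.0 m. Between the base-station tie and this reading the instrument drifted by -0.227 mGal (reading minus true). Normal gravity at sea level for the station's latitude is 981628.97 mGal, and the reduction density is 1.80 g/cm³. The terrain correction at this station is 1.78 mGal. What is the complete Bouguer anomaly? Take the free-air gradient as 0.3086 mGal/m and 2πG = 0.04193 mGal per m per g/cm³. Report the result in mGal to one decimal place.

Drift-corrected reading = 981437.27 − (-0.227) = 981437.497 mGal
Free-air correction = 0.3086 × 1657.0 = 511.35 mGal
Free-air anomaly = 981437.497 − 981628.97 + (511.35) = 319.877 mGal
Bouguer slab correction = 0.04193 × 1.80 × 1657.0 = 125.06 mGal
Simple Bouguer anomaly = 319.877 − (125.06) = 194.817 mGal
Complete Bouguer anomaly = 194.817 + 1.78 = 196.597 mGal

196.6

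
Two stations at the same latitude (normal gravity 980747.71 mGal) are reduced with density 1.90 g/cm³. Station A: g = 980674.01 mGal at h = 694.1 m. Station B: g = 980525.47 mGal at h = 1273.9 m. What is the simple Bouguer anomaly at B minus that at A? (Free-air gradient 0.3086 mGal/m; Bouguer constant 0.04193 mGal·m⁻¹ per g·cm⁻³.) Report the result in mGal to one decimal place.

Δg_SB(A) = 980674.01 − 980747.71 + 0.3086×694.1 − 0.04193×1.90×694.1 = 85.20 mGal
Δg_SB(B) = 980525.47 − 980747.71 + 0.3086×1273.9 − 0.04193×1.90×1273.9 = 69.40 mGal
Difference = 69.40 − (85.20) = -15.80 mGal

-15.8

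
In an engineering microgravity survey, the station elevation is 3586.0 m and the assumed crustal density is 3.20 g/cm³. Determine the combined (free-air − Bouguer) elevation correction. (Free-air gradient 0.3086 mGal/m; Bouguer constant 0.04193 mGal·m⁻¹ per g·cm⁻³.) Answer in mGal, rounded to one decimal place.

Combined gradient = 0.3086 − 0.04193 × 3.20 = 0.1744240 mGal/m
Combined elevation correction = 0.1744240 × 3586.0 = 625.5 mGal

625.5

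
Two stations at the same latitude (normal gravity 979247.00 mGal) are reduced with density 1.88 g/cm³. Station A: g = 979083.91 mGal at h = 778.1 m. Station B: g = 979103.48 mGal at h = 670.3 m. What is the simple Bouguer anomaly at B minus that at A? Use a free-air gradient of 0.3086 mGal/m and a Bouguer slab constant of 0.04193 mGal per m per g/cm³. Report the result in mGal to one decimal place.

-5.2

Δg_SB(A) = 979083.91 − 979247.00 + 0.3086×778.1 − 0.04193×1.88×778.1 = 15.70 mGal
Δg_SB(B) = 979103.48 − 979247.00 + 0.3086×670.3 − 0.04193×1.88×670.3 = 10.50 mGal
Difference = 10.50 − (15.70) = -5.20 mGal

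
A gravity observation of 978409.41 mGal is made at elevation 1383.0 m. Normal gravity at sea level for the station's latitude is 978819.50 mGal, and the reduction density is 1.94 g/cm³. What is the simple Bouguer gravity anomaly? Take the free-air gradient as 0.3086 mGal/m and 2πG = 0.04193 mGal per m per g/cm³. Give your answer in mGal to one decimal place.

-95.8

Free-air correction = 0.3086 × 1383.0 = 426.79 mGal
Free-air anomaly = 978409.41 − 978819.50 + (426.79) = 16.70 mGal
Bouguer slab correction = 0.04193 × 1.94 × 1383.0 = 112.50 mGal
Simple Bouguer anomaly = 16.70 − (112.50) = -95.80 mGal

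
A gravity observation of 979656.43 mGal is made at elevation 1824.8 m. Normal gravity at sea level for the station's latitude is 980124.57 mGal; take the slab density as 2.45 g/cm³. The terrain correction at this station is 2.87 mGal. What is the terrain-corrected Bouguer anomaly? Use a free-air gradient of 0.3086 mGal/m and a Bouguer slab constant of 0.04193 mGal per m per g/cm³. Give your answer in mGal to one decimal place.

-89.6

Free-air correction = 0.3086 × 1824.8 = 563.13 mGal
Free-air anomaly = 979656.43 − 980124.57 + (563.13) = 94.99 mGal
Bouguer slab correction = 0.04193 × 2.45 × 1824.8 = 187.46 mGal
Simple Bouguer anomaly = 94.99 − (187.46) = -92.47 mGal
Complete Bouguer anomaly = -92.47 + 2.87 = -89.60 mGal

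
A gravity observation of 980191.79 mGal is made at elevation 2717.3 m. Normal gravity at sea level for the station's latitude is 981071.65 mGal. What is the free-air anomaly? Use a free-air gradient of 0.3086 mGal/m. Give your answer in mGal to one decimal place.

-41.3

Free-air correction = 0.3086 × 2717.3 = 838.56 mGal
Free-air anomaly = 980191.79 − 981071.65 + (838.56) = -41.30 mGal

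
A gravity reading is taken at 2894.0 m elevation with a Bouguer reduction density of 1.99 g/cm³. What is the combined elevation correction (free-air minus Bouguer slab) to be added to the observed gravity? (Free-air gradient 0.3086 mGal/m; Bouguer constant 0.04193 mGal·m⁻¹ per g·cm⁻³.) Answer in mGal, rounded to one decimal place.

Combined gradient = 0.3086 − 0.04193 × 1.99 = 0.2251593 mGal/m
Combined elevation correction = 0.2251593 × 2894.0 = 651.6 mGal

651.6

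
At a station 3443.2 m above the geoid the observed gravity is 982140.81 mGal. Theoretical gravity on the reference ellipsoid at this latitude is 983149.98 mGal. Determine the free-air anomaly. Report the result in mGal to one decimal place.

Free-air correction = 0.3086 × 3443.2 = 1062.57 mGal
Free-air anomaly = 982140.81 − 983149.98 + (1062.57) = 53.40 mGal

53.4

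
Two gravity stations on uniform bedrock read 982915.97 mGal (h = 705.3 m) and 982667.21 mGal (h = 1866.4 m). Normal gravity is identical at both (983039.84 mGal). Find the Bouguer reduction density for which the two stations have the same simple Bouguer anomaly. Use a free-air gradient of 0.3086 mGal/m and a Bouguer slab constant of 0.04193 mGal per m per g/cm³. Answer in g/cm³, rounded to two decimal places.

2.25

Δg_obs = 982667.21 − 982915.97 = -248.76 mGal over Δh = 1866.4 − 705.3 = 1161.1 m
Equal Bouguer anomalies ⇒ Δg_obs + (0.3086 − 0.04193ρ)·Δh = 0
0.3086 − 0.04193ρ = −Δg_obs/Δh = 0.21425
ρ = (0.3086 − 0.21425) / 0.04193 = 2.25 g/cm³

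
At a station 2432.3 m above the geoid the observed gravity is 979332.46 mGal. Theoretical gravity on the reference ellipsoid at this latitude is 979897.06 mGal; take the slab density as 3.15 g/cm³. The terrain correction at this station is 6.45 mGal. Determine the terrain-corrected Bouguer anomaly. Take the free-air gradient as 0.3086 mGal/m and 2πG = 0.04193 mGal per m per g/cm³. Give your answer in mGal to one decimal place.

Free-air correction = 0.3086 × 2432.3 = 750.61 mGal
Free-air anomaly = 979332.46 − 979897.06 + (750.61) = 186.01 mGal
Bouguer slab correction = 0.04193 × 3.15 × 2432.3 = 321.26 mGal
Simple Bouguer anomaly = 186.01 − (321.26) = -135.25 mGal
Complete Bouguer anomaly = -135.25 + 6.45 = -128.80 mGal

-128.8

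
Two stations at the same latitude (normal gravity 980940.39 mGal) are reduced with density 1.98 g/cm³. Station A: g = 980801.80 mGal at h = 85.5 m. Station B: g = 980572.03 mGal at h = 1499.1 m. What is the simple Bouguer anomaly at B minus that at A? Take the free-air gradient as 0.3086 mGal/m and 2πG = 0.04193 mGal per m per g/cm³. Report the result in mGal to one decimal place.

89.1

Δg_SB(A) = 980801.80 − 980940.39 + 0.3086×85.5 − 0.04193×1.98×85.5 = -119.30 mGal
Δg_SB(B) = 980572.03 − 980940.39 + 0.3086×1499.1 − 0.04193×1.98×1499.1 = -30.20 mGal
Difference = -30.20 − (-119.30) = 89.10 mGal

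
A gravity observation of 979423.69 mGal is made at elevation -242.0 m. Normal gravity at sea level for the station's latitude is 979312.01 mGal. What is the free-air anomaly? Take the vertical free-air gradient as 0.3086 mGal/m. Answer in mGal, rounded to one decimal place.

Free-air correction = 0.3086 × -242.0 = -74.68 mGal
Free-air anomaly = 979423.69 − 979312.01 + (-74.68) = 37.00 mGal

37.0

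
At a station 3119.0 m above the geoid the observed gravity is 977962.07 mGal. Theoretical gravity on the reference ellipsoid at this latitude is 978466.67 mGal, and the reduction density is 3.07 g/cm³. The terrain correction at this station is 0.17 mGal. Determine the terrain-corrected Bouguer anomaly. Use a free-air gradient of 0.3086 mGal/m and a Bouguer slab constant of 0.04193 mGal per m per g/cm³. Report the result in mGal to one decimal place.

56.6

Free-air correction = 0.3086 × 3119.0 = 962.52 mGal
Free-air anomaly = 977962.07 − 978466.67 + (962.52) = 457.92 mGal
Bouguer slab correction = 0.04193 × 3.07 × 3119.0 = 401.49 mGal
Simple Bouguer anomaly = 457.92 − (401.49) = 56.43 mGal
Complete Bouguer anomaly = 56.43 + 0.17 = 56.60 mGal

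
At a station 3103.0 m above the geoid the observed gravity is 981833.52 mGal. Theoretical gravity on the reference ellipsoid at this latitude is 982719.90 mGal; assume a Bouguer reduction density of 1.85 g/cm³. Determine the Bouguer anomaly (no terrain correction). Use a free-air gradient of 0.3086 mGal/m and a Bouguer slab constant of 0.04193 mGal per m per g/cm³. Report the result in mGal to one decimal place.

-169.5

Free-air correction = 0.3086 × 3103.0 = 957.59 mGal
Free-air anomaly = 981833.52 − 982719.90 + (957.59) = 71.21 mGal
Bouguer slab correction = 0.04193 × 1.85 × 3103.0 = 240.70 mGal
Simple Bouguer anomaly = 71.21 − (240.70) = -169.49 mGal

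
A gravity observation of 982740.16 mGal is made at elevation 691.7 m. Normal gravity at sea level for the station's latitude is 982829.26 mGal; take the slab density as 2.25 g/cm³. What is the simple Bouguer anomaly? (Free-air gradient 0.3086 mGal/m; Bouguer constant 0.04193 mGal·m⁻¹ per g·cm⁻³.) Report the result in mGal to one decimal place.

59.1

Free-air correction = 0.3086 × 691.7 = 213.46 mGal
Free-air anomaly = 982740.16 − 982829.26 + (213.46) = 124.36 mGal
Bouguer slab correction = 0.04193 × 2.25 × 691.7 = 65.26 mGal
Simple Bouguer anomaly = 124.36 − (65.26) = 59.10 mGal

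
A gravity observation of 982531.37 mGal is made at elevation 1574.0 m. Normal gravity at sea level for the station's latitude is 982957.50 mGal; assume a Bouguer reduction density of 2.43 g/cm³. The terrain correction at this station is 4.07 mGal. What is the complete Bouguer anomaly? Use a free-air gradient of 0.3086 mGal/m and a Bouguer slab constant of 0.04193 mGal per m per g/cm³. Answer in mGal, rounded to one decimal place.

Free-air correction = 0.3086 × 1574.0 = 485.74 mGal
Free-air anomaly = 982531.37 − 982957.50 + (485.74) = 59.61 mGal
Bouguer slab correction = 0.04193 × 2.43 × 1574.0 = 160.37 mGal
Simple Bouguer anomaly = 59.61 − (160.37) = -100.76 mGal
Complete Bouguer anomaly = -100.76 + 4.07 = -96.69 mGal

-96.7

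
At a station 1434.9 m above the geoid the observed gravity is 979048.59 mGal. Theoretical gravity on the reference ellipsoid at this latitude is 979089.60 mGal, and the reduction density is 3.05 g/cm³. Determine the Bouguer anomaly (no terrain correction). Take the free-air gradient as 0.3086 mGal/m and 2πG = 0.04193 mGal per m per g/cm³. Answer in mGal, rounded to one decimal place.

218.3

Free-air correction = 0.3086 × 1434.9 = 442.81 mGal
Free-air anomaly = 979048.59 − 979089.60 + (442.81) = 401.80 mGal
Bouguer slab correction = 0.04193 × 3.05 × 1434.9 = 183.50 mGal
Simple Bouguer anomaly = 401.80 − (183.50) = 218.30 mGal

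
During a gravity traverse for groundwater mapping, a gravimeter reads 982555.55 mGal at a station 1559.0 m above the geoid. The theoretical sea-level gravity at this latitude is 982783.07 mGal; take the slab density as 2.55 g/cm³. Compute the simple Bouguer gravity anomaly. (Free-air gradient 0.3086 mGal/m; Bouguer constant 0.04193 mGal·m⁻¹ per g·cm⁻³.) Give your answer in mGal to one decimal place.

86.9

Free-air correction = 0.3086 × 1559.0 = 481.11 mGal
Free-air anomaly = 982555.55 − 982783.07 + (481.11) = 253.59 mGal
Bouguer slab correction = 0.04193 × 2.55 × 1559.0 = 166.69 mGal
Simple Bouguer anomaly = 253.59 − (166.69) = 86.90 mGal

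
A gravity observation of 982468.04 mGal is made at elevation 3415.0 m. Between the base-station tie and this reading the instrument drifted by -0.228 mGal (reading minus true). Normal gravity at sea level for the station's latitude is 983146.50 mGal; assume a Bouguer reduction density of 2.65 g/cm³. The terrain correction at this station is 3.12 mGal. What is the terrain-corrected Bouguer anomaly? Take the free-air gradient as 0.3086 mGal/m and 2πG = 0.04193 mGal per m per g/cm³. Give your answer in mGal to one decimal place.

Drift-corrected reading = 982468.04 − (-0.228) = 982468.268 mGal
Free-air correction = 0.3086 × 3415.0 = 1053.87 mGal
Free-air anomaly = 982468.268 − 983146.50 + (1053.87) = 375.638 mGal
Bouguer slab correction = 0.04193 × 2.65 × 3415.0 = 379.46 mGal
Simple Bouguer anomaly = 375.638 − (379.46) = -3.822 mGal
Complete Bouguer anomaly = -3.822 + 3.12 = -0.702 mGal

-0.7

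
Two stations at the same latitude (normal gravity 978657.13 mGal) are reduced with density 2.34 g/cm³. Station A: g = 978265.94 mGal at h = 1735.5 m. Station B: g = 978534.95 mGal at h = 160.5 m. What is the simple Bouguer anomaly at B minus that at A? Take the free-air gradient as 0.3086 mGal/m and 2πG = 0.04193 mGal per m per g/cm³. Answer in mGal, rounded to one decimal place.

-62.5

Δg_SB(A) = 978265.94 − 978657.13 + 0.3086×1735.5 − 0.04193×2.34×1735.5 = -25.90 mGal
Δg_SB(B) = 978534.95 − 978657.13 + 0.3086×160.5 − 0.04193×2.34×160.5 = -88.40 mGal
Difference = -88.40 − (-25.90) = -62.50 mGal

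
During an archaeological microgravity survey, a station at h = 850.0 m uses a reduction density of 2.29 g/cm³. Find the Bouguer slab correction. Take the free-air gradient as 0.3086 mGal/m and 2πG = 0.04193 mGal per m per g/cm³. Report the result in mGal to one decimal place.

Bouguer slab correction = 0.04193 × 2.29 × 850.0 = 81.6 mGal

81.6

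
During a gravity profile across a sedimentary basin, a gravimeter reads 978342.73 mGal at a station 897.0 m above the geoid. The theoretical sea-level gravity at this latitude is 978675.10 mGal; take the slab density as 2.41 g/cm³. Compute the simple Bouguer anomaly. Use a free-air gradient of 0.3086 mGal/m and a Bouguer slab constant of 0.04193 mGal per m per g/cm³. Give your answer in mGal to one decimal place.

Free-air correction = 0.3086 × 897.0 = 276.81 mGal
Free-air anomaly = 978342.73 − 978675.10 + (276.81) = -55.56 mGal
Bouguer slab correction = 0.04193 × 2.41 × 897.0 = 90.64 mGal
Simple Bouguer anomaly = -55.56 − (90.64) = -146.20 mGal

-146.2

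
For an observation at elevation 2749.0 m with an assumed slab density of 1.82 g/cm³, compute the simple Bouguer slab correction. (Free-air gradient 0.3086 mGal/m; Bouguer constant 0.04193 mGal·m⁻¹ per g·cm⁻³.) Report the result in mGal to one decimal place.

209.8

Bouguer slab correction = 0.04193 × 1.82 × 2749.0 = 209.8 mGal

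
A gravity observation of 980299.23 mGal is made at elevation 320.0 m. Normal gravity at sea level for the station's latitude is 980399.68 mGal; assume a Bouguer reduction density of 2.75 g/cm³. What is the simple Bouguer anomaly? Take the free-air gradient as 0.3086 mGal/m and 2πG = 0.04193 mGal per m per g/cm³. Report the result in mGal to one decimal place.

-38.6

Free-air correction = 0.3086 × 320.0 = 98.75 mGal
Free-air anomaly = 980299.23 − 980399.68 + (98.75) = -1.70 mGal
Bouguer slab correction = 0.04193 × 2.75 × 320.0 = 36.90 mGal
Simple Bouguer anomaly = -1.70 − (36.90) = -38.60 mGal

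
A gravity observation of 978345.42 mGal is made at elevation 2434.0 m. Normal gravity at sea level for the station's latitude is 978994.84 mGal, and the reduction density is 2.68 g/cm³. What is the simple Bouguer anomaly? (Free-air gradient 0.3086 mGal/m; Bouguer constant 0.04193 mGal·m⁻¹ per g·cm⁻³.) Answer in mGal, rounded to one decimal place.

-171.8

Free-air correction = 0.3086 × 2434.0 = 751.13 mGal
Free-air anomaly = 978345.42 − 978994.84 + (751.13) = 101.71 mGal
Bouguer slab correction = 0.04193 × 2.68 × 2434.0 = 273.51 mGal
Simple Bouguer anomaly = 101.71 − (273.51) = -171.80 mGal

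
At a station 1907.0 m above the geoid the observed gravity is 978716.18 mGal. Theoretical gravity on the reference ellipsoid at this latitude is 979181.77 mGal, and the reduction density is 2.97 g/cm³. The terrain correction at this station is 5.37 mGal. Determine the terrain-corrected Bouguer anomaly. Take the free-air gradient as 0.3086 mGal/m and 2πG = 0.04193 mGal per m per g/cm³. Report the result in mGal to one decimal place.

-109.2

Free-air correction = 0.3086 × 1907.0 = 588.50 mGal
Free-air anomaly = 978716.18 − 979181.77 + (588.50) = 122.91 mGal
Bouguer slab correction = 0.04193 × 2.97 × 1907.0 = 237.48 mGal
Simple Bouguer anomaly = 122.91 − (237.48) = -114.57 mGal
Complete Bouguer anomaly = -114.57 + 5.37 = -109.20 mGal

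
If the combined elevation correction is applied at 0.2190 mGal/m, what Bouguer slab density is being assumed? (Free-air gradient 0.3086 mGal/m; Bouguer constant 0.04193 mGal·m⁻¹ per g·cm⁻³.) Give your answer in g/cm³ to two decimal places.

0.2190 = 0.3086 − 0.04193 × ρ
ρ = (0.3086 − 0.2190) / 0.04193 = 2.14 g/cm³

2.14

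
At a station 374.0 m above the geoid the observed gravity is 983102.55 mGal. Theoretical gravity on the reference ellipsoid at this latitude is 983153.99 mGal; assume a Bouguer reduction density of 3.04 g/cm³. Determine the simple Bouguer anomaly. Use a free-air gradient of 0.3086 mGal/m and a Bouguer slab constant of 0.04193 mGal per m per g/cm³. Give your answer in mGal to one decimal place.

16.3

Free-air correction = 0.3086 × 374.0 = 115.42 mGal
Free-air anomaly = 983102.55 − 983153.99 + (115.42) = 63.98 mGal
Bouguer slab correction = 0.04193 × 3.04 × 374.0 = 47.67 mGal
Simple Bouguer anomaly = 63.98 − (47.67) = 16.31 mGal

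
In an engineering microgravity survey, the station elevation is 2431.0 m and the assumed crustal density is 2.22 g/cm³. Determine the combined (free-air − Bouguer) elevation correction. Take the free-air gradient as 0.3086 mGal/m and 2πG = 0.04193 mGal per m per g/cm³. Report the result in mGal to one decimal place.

Combined gradient = 0.3086 − 0.04193 × 2.22 = 0.2155154 mGal/m
Combined elevation correction = 0.2155154 × 2431.0 = 523.9 mGal

523.9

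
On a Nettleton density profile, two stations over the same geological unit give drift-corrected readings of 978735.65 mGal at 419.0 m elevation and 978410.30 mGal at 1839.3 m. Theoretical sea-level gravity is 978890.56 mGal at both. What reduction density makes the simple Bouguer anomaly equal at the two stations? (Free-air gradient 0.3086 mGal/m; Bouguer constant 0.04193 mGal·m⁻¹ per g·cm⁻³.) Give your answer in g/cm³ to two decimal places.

Δg_obs = 978410.30 − 978735.65 = -325.35 mGal over Δh = 1839.3 − 419.0 = 1420.3 m
Equal Bouguer anomalies ⇒ Δg_obs + (0.3086 − 0.04193ρ)·Δh = 0
0.3086 − 0.04193ρ = −Δg_obs/Δh = 0.22907
ρ = (0.3086 − 0.22907) / 0.04193 = 1.90 g/cm³

1.90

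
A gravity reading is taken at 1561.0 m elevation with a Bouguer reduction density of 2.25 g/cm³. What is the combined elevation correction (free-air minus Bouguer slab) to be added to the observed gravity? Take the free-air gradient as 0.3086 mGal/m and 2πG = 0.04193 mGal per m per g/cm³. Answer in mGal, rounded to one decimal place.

Combined gradient = 0.3086 − 0.04193 × 2.25 = 0.2142575 mGal/m
Combined elevation correction = 0.2142575 × 1561.0 = 334.5 mGal

334.5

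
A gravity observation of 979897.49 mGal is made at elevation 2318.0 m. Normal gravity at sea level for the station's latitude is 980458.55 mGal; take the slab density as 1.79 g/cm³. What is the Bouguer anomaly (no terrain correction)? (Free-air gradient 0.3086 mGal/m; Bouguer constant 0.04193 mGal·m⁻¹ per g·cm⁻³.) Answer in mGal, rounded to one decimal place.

-19.7

Free-air correction = 0.3086 × 2318.0 = 715.33 mGal
Free-air anomaly = 979897.49 − 980458.55 + (715.33) = 154.27 mGal
Bouguer slab correction = 0.04193 × 1.79 × 2318.0 = 173.98 mGal
Simple Bouguer anomaly = 154.27 − (173.98) = -19.71 mGal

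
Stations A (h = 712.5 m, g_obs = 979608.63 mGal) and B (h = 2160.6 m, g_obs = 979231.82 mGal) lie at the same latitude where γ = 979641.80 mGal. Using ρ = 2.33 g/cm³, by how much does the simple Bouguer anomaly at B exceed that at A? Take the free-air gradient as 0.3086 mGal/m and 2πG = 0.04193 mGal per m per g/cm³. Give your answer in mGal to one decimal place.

Δg_SB(A) = 979608.63 − 979641.80 + 0.3086×712.5 − 0.04193×2.33×712.5 = 117.10 mGal
Δg_SB(B) = 979231.82 − 979641.80 + 0.3086×2160.6 − 0.04193×2.33×2160.6 = 45.70 mGal
Difference = 45.70 − (117.10) = -71.40 mGal

-71.4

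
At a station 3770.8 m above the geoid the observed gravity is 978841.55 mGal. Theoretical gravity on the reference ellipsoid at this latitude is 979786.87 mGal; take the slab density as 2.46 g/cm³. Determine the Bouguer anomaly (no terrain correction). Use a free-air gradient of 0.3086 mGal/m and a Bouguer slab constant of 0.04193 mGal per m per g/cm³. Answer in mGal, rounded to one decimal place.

-170.6

Free-air correction = 0.3086 × 3770.8 = 1163.67 mGal
Free-air anomaly = 978841.55 − 979786.87 + (1163.67) = 218.35 mGal
Bouguer slab correction = 0.04193 × 2.46 × 3770.8 = 388.95 mGal
Simple Bouguer anomaly = 218.35 − (388.95) = -170.60 mGal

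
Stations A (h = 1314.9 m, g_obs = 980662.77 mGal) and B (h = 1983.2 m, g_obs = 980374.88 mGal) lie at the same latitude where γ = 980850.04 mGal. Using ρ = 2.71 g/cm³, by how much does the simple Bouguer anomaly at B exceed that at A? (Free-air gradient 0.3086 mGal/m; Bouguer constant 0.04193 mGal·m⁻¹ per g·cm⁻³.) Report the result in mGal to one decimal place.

-157.6

Δg_SB(A) = 980662.77 − 980850.04 + 0.3086×1314.9 − 0.04193×2.71×1314.9 = 69.10 mGal
Δg_SB(B) = 980374.88 − 980850.04 + 0.3086×1983.2 − 0.04193×2.71×1983.2 = -88.50 mGal
Difference = -88.50 − (69.10) = -157.60 mGal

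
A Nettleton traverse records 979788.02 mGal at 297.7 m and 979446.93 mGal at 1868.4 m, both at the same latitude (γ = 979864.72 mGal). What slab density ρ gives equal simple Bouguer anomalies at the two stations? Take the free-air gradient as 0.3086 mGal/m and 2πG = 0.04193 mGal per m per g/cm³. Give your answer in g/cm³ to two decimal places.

2.18

Δg_obs = 979446.93 − 979788.02 = -341.09 mGal over Δh = 1868.4 − 297.7 = 1570.7 m
Equal Bouguer anomalies ⇒ Δg_obs + (0.3086 − 0.04193ρ)·Δh = 0
0.3086 − 0.04193ρ = −Δg_obs/Δh = 0.21716
ρ = (0.3086 − 0.21716) / 0.04193 = 2.18 g/cm³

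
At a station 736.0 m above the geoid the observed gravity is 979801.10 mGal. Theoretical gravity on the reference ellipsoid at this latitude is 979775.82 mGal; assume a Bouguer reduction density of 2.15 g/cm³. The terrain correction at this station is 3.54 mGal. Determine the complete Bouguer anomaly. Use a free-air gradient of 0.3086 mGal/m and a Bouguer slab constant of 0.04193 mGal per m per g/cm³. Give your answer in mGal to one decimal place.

189.6

Free-air correction = 0.3086 × 736.0 = 227.13 mGal
Free-air anomaly = 979801.10 − 979775.82 + (227.13) = 252.41 mGal
Bouguer slab correction = 0.04193 × 2.15 × 736.0 = 66.35 mGal
Simple Bouguer anomaly = 252.41 − (66.35) = 186.06 mGal
Complete Bouguer anomaly = 186.06 + 3.54 = 189.60 mGal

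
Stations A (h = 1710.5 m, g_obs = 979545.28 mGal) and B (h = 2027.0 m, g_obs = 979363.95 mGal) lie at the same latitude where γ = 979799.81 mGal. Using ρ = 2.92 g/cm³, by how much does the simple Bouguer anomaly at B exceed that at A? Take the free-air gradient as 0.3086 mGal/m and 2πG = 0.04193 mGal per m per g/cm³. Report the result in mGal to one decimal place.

Δg_SB(A) = 979545.28 − 979799.81 + 0.3086×1710.5 − 0.04193×2.92×1710.5 = 63.90 mGal
Δg_SB(B) = 979363.95 − 979799.81 + 0.3086×2027.0 − 0.04193×2.92×2027.0 = -58.50 mGal
Difference = -58.50 − (63.90) = -122.40 mGal

-122.4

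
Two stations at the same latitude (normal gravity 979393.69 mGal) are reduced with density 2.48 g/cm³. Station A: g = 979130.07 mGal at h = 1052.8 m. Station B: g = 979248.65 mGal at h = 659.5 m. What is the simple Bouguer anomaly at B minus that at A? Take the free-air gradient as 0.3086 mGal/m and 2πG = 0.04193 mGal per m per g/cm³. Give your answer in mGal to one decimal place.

Δg_SB(A) = 979130.07 − 979393.69 + 0.3086×1052.8 − 0.04193×2.48×1052.8 = -48.20 mGal
Δg_SB(B) = 979248.65 − 979393.69 + 0.3086×659.5 − 0.04193×2.48×659.5 = -10.10 mGal
Difference = -10.10 − (-48.20) = 38.10 mGal

38.1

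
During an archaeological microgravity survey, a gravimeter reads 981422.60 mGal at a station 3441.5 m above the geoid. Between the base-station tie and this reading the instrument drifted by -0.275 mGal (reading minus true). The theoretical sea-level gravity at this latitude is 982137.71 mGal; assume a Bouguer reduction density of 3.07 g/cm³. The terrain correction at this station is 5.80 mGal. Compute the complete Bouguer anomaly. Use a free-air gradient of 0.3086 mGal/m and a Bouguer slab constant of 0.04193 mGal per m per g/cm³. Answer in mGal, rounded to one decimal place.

Drift-corrected reading = 981422.60 − (-0.275) = 981422.875 mGal
Free-air correction = 0.3086 × 3441.5 = 1062.05 mGal
Free-air anomaly = 981422.875 − 982137.71 + (1062.05) = 347.215 mGal
Bouguer slab correction = 0.04193 × 3.07 × 3441.5 = 443.01 mGal
Simple Bouguer anomaly = 347.215 − (443.01) = -95.795 mGal
Complete Bouguer anomaly = -95.795 + 5.80 = -89.995 mGal

-90.0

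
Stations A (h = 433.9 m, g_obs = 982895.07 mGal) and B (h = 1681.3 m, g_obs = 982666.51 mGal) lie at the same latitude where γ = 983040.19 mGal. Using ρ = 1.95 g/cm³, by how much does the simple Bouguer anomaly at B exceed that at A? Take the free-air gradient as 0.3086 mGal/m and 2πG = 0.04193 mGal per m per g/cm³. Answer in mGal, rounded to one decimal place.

54.4

Δg_SB(A) = 982895.07 − 983040.19 + 0.3086×433.9 − 0.04193×1.95×433.9 = -46.70 mGal
Δg_SB(B) = 982666.51 − 983040.19 + 0.3086×1681.3 − 0.04193×1.95×1681.3 = 7.70 mGal
Difference = 7.70 − (-46.70) = 54.40 mGal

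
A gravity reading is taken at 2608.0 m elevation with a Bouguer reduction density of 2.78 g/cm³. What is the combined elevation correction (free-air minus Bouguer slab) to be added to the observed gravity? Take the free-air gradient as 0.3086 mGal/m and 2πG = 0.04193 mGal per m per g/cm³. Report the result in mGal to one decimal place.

Combined gradient = 0.3086 − 0.04193 × 2.78 = 0.1920346 mGal/m
Combined elevation correction = 0.1920346 × 2608.0 = 500.8 mGal

500.8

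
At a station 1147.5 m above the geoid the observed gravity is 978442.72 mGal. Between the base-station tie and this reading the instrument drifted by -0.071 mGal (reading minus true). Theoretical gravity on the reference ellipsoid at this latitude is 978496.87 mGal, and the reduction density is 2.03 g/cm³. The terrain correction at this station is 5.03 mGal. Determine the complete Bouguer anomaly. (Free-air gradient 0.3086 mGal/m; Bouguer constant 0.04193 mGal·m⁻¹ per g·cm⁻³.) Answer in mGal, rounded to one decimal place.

Drift-corrected reading = 978442.72 − (-0.071) = 978442.791 mGal
Free-air correction = 0.3086 × 1147.5 = 354.12 mGal
Free-air anomaly = 978442.791 − 978496.87 + (354.12) = 300.041 mGal
Bouguer slab correction = 0.04193 × 2.03 × 1147.5 = 97.67 mGal
Simple Bouguer anomaly = 300.041 − (97.67) = 202.371 mGal
Complete Bouguer anomaly = 202.371 + 5.03 = 207.401 mGal

207.4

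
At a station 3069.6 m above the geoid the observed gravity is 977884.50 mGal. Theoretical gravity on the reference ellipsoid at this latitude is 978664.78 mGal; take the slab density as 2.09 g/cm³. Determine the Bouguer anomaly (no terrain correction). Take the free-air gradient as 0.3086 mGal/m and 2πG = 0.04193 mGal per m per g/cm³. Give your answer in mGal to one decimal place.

-102.0

Free-air correction = 0.3086 × 3069.6 = 947.28 mGal
Free-air anomaly = 977884.50 − 978664.78 + (947.28) = 167.00 mGal
Bouguer slab correction = 0.04193 × 2.09 × 3069.6 = 269.00 mGal
Simple Bouguer anomaly = 167.00 − (269.00) = -102.00 mGal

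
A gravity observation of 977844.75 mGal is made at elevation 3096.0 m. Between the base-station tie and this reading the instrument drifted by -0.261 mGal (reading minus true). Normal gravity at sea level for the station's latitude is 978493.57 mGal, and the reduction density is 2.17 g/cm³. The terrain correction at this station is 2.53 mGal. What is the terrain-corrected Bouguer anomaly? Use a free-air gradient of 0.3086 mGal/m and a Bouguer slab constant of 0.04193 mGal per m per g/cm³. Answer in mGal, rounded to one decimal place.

27.7

Drift-corrected reading = 977844.75 − (-0.261) = 977845.011 mGal
Free-air correction = 0.3086 × 3096.0 = 955.43 mGal
Free-air anomaly = 977845.011 − 978493.57 + (955.43) = 306.871 mGal
Bouguer slab correction = 0.04193 × 2.17 × 3096.0 = 281.70 mGal
Simple Bouguer anomaly = 306.871 − (281.70) = 25.171 mGal
Complete Bouguer anomaly = 25.171 + 2.53 = 27.701 mGal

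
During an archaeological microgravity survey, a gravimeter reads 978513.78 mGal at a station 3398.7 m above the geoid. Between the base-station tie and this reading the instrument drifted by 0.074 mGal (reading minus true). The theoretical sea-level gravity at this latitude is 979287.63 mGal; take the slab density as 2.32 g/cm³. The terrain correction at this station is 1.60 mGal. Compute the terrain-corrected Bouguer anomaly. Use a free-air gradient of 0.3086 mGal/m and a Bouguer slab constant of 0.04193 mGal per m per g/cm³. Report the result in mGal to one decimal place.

Drift-corrected reading = 978513.78 − (0.074) = 978513.706 mGal
Free-air correction = 0.3086 × 3398.7 = 1048.84 mGal
Free-air anomaly = 978513.706 − 979287.63 + (1048.84) = 274.916 mGal
Bouguer slab correction = 0.04193 × 2.32 × 3398.7 = 330.62 mGal
Simple Bouguer anomaly = 274.916 − (330.62) = -55.704 mGal
Complete Bouguer anomaly = -55.704 + 1.60 = -54.104 mGal

-54.1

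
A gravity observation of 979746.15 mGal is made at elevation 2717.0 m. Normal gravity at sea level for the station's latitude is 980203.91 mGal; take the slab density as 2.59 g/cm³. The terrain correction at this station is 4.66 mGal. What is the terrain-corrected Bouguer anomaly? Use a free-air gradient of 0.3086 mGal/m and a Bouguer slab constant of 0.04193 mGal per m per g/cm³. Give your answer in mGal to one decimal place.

Free-air correction = 0.3086 × 2717.0 = 838.47 mGal
Free-air anomaly = 979746.15 − 980203.91 + (838.47) = 380.71 mGal
Bouguer slab correction = 0.04193 × 2.59 × 2717.0 = 295.06 mGal
Simple Bouguer anomaly = 380.71 − (295.06) = 85.65 mGal
Complete Bouguer anomaly = 85.65 + 4.66 = 90.31 mGal

90.3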